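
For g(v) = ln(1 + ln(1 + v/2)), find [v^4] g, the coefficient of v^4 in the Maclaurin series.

Substitute the inner expansion into the outer series and collect powers.
[v^0] = 0;  [v^1] = 1/2;  [v^2] = -1/4;  [v^3] = 7/48;  [v^4] = -35/384.

-35/384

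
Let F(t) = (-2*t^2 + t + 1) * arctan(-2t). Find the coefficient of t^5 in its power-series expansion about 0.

-176/15

Shift and add copies of the series according to the polynomial's terms.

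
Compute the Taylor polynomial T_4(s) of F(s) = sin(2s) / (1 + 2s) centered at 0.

-40*s^4/3 + 20*s^3/3 - 4*s^2 + 2*s

Take the Cauchy product of the two expansions.
[s^0] = 0;  [s^1] = 2;  [s^2] = -4;  [s^3] = 20/3;  [s^4] = -40/3.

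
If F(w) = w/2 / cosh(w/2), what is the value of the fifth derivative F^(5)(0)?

Write the quotient as an unknown series and match coefficients against numerator = denominator · series.
The coefficient of w^5 in the expansion is 5/768, so F^(5)(0) = 5! * (5/768) = 25/32.

25/32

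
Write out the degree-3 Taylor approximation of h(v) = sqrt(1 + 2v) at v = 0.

v^3/2 - v^2/2 + v + 1

h(0) = 1
h′(0) = 1
h′′(0) = -1
h′′′(0) = 3
Then c_k = h^(k)(0)/k! gives each Taylor coefficient.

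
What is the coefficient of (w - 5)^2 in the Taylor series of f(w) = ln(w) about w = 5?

f(5) = ln(5)
f′(5) = 1/5
f′′(5) = -1/25
So c_2 = f′′(5)/2! = -1/50.

-1/50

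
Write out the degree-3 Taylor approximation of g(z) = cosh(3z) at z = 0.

Compute the successive derivatives at the expansion point and divide by k!.
[z^0] = 1;  [z^1] = 0;  [z^2] = 9/2;  [z^3] = 0.

9*z^2/2 + 1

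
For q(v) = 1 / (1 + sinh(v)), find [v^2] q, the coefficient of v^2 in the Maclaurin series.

1

Write 1/(1+u) = 1 - u + u^2 - u^3 + ... and substitute the series for u.
[v^0] = 1;  [v^1] = -1;  [v^2] = 1.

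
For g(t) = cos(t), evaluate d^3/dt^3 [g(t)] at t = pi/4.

sqrt(2)/2

From the series, [(t - pi/4)^3] g = sqrt(2)/12; multiply by 3! = 6 to get sqrt(2)/2.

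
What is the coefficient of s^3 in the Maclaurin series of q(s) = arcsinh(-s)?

[s^0] = 0;  [s^1] = -1;  [s^2] = 0;  [s^3] = 1/6.

1/6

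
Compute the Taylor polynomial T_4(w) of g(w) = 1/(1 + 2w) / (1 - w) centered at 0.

11*w^4 - 5*w^3 + 3*w^2 - w + 1

Multiply the two series term by term and collect like powers.
[w^0] = 1;  [w^1] = -1;  [w^2] = 3;  [w^3] = -5;  [w^4] = 11.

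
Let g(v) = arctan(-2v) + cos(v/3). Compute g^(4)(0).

1/81

Add the two expansions coefficient-wise.
From the series, [v^4] g = 1/1944; multiply by 4! = 24 to get 1/81.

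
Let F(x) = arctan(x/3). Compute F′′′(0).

The coefficient of x^3 in the expansion is -1/81, so F′′′(0) = 3! * (-1/81) = -2/27.

-2/27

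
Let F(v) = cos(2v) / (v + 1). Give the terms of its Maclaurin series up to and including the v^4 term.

-v^4/3 + v^3 - v^2 - v + 1

Use 1/(1 - r) = Σ r^k on the denominator, then take the Cauchy product.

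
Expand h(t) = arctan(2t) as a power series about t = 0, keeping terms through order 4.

-8*t^3/3 + 2*t

h(0) = 0
h′(0) = 2
h′′(0) = 0
h′′′(0) = -16
h^(4)(0) = 0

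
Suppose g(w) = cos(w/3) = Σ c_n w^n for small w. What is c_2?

Differentiate repeatedly and evaluate at the center.
g(0) = 1
g′(0) = 0
g′′(0) = -1/9
So c_2 = g′′(0)/2! = -1/18.

-1/18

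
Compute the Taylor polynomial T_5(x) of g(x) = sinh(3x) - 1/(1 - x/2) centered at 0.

Combine the two series term by term.
g(0) = -1
g′(0) = 5/2
g′′(0) = -1/2
g′′′(0) = 105/4
g^(4)(0) = -3/2
g^(5)(0) = 957/4
Dividing each by k! gives the coefficients c_0, ..., c_5.

319*x^5/160 - x^4/16 + 35*x^3/8 - x^2/4 + 5*x/2 - 1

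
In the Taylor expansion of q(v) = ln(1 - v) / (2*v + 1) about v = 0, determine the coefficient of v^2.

Expand 1/(denominator) as a geometric series and multiply by the numerator's series.
q(0) = 0
q′(0) = -1
q′′(0) = 3
Dividing each by k! gives the coefficients c_0, ..., c_2.

3/2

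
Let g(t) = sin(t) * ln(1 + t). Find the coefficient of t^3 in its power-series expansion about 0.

Multiply the two series term by term and collect like powers.
g(0) = 0
g′(0) = 0
g′′(0) = 2
g′′′(0) = -3

-1/2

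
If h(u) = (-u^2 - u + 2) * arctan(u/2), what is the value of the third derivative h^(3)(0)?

-7/2

Multiply each power in the prefactor through the base expansion.
The coefficient of u^3 in the expansion is -7/12, so h′′′(0) = 3! * (-7/12) = -7/2.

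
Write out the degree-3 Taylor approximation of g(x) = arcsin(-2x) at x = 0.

Use the known series and substitute for the argument.
g(0) = 0
g′(0) = -2
g′′(0) = 0
g′′′(0) = -8
The Taylor polynomial is Σ g^(k)(0)/k! · x^k.

-4*x^3/3 - 2*x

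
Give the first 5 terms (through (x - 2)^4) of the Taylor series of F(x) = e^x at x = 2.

Apply the Taylor formula c_k = f^(k)(a)/k!.
[(x - 2)^0] = e^(2);  [(x - 2)^1] = e^(2);  [(x - 2)^2] = e^(2)/2;  [(x - 2)^3] = e^(2)/6;  [(x - 2)^4] = e^(2)/24.

(x - 2)^4*e^(2)/24 + (x - 2)^3*e^(2)/6 + (x - 2)^2*e^(2)/2 + (x - 2)*e^(2) + e^(2)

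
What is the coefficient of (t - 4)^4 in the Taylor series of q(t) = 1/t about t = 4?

1/1024

q(4) = 1/4
q′(4) = -1/16
q′′(4) = 1/32
q′′′(4) = -3/128
q^(4)(4) = 3/128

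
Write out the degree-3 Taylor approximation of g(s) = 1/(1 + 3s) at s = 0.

-27*s^3 + 9*s^2 - 3*s + 1

Differentiate repeatedly and evaluate at the center.
g(0) = 1
g′(0) = -3
g′′(0) = 18
g′′′(0) = -162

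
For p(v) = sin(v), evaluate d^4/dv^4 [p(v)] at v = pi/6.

The coefficient of (v - pi/6)^4 in the expansion is 1/48, so p^(4)(pi/6) = 4! * (1/48) = 1/2.

1/2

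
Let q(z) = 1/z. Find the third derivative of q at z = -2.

From the series, [(z + 2)^3] q = -1/16; multiply by 3! = 6 to get -3/8.

-3/8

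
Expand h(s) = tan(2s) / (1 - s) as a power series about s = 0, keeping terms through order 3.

Multiply the two series term by term and collect like powers.

14*s^3/3 + 2*s^2 + 2*s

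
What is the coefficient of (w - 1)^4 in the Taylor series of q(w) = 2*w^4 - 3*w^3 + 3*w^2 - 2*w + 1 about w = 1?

2

[(w - 1)^0] = 1;  [(w - 1)^1] = 3;  [(w - 1)^2] = 6;  [(w - 1)^3] = 5;  [(w - 1)^4] = 2.
So c_4 = q^(4)(1)/4! = 2.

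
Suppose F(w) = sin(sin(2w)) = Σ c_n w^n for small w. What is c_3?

-8/3

Compose series: expand the inner function first, then feed it into the outer expansion.
F(0) = 0
F′(0) = 2
F′′(0) = 0
F′′′(0) = -16
So c_3 = F′′′(0)/3! = -8/3.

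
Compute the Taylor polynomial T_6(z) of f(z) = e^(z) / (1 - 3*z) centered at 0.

732529*z^6/720 + 5087*z^5/15 + 2713*z^4/24 + 113*z^3/3 + 25*z^2/2 + 4*z + 1

Expand 1/(denominator) as a geometric series and multiply by the numerator's series.
f(0) = 1
f′(0) = 4
f′′(0) = 25
f′′′(0) = 226
f^(4)(0) = 2713
f^(5)(0) = 40696
f^(6)(0) = 732529
Then c_k = f^(k)(0)/k! gives each Taylor coefficient.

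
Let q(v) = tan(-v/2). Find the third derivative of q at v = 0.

-1/4

The coefficient of v^3 in the expansion is -1/24, so q′′′(0) = 3! * (-1/24) = -1/4.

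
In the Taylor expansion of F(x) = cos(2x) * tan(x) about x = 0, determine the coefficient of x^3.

-5/3

Multiply the two series term by term and collect like powers.
F(0) = 0
F′(0) = 1
F′′(0) = 0
F′′′(0) = -10
So c_3 = F′′′(0)/3! = -5/3.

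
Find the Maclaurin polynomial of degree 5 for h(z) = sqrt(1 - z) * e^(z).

Multiply the two series term by term and collect like powers.
h(0) = 1
h′(0) = 1/2
h′′(0) = -1/4
h′′′(0) = -13/8
h^(4)(0) = -79/16
h^(5)(0) = -503/32

-503*z^5/3840 - 79*z^4/384 - 13*z^3/48 - z^2/8 + z/2 + 1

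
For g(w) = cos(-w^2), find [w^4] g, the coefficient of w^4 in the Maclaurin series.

[w^0] = 1;  [w^1] = 0;  [w^2] = 0;  [w^3] = 0;  [w^4] = -1/2.

-1/2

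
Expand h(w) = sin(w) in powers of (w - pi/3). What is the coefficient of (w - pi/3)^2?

h(pi/3) = sqrt(3)/2
h′(pi/3) = 1/2
h′′(pi/3) = -sqrt(3)/2
So c_2 = h′′(pi/3)/2! = -sqrt(3)/4.

-sqrt(3)/4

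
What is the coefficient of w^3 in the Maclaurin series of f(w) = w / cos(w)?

Divide the numerator series by the denominator series (power-series long division).
[w^0] = 0;  [w^1] = 1;  [w^2] = 0;  [w^3] = 1/2.
So c_3 = f′′′(0)/3! = 1/2.

1/2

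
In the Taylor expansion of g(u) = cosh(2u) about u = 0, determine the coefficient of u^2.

[u^0] = 1;  [u^1] = 0;  [u^2] = 2.
So c_2 = g′′(0)/2! = 2.

2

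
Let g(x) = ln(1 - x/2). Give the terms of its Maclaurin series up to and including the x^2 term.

-x^2/8 - x/2

g(0) = 0
g′(0) = -1/2
g′′(0) = -1/4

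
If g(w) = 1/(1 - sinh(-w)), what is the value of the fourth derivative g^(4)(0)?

Plug the Maclaurin series of the inner function into that of the outer and collect terms.
From the series, [w^4] g = 4/3; multiply by 4! = 24 to get 32.

32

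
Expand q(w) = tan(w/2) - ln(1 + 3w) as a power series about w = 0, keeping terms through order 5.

Combine the two series term by term.
q(0) = 0
q′(0) = -5/2
q′′(0) = 9
q′′′(0) = -215/4
q^(4)(0) = 486
q^(5)(0) = -11663/2

-11663*w^5/240 + 81*w^4/4 - 215*w^3/24 + 9*w^2/2 - 5*w/2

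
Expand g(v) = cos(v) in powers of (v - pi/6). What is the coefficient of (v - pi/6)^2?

Apply the Taylor formula c_k = f^(k)(a)/k!.

-sqrt(3)/4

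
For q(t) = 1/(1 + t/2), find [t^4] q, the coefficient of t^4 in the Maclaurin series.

Differentiate repeatedly and evaluate at the center.
[t^0] = 1;  [t^1] = -1/2;  [t^2] = 1/4;  [t^3] = -1/8;  [t^4] = 1/16.

1/16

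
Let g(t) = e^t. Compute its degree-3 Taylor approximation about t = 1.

g(1) = e
g′(1) = e
g′′(1) = e
g′′′(1) = e

e*(t - 1)^3/6 + e*(t - 1)^2/2 + e*(t - 1) + e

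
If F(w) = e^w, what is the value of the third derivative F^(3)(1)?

The coefficient of (w - 1)^3 in the expansion is e/6, so F′′′(1) = 3! * (e/6) = e.

e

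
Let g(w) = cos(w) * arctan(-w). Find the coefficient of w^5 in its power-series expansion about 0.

Expand each factor separately, then convolve coefficients.
g(0) = 0
g′(0) = -1
g′′(0) = 0
g′′′(0) = 5
g^(4)(0) = 0
g^(5)(0) = -49
Dividing each by k! gives the coefficients c_0, ..., c_5.

-49/120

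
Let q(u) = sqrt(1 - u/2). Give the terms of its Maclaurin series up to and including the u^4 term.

-5*u^4/2048 - u^3/128 - u^2/32 - u/4 + 1

q(0) = 1
q′(0) = -1/4
q′′(0) = -1/16
q′′′(0) = -3/64
q^(4)(0) = -15/256
The Taylor polynomial is Σ q^(k)(0)/k! · u^k.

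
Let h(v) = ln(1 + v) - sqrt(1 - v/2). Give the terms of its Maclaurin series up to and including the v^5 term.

Expand each term separately and add.
[v^0] = -1;  [v^1] = 5/4;  [v^2] = -15/32;  [v^3] = 131/384;  [v^4] = -507/2048;  [v^5] = 8227/40960.

8227*v^5/40960 - 507*v^4/2048 + 131*v^3/384 - 15*v^2/32 + 5*v/4 - 1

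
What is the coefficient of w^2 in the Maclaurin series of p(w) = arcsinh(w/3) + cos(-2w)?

-2

Combine the two series term by term.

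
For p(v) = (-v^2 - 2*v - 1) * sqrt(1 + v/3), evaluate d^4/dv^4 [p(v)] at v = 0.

101/432

Shift and add copies of the series according to the polynomial's terms.
The coefficient of v^4 in the expansion is 101/10368, so p^(4)(0) = 4! * (101/10368) = 101/432.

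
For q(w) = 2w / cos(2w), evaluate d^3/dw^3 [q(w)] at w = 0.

Write the quotient as an unknown series and match coefficients against numerator = denominator · series.
The coefficient of w^3 in the expansion is 4, so q′′′(0) = 3! * (4) = 24.

24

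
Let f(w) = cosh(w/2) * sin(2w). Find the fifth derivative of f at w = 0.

Multiply the two series term by term and collect like powers.
From the series, [w^5] f = 101/960; multiply by 5! = 120 to get 101/8.

101/8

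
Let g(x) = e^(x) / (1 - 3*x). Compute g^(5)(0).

Use 1/(1 - r) = Σ r^k on the denominator, then take the Cauchy product.
The coefficient of x^5 in the expansion is 5087/15, so g^(5)(0) = 5! * (5087/15) = 40696.

40696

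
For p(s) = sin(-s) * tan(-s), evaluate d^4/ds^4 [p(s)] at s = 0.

Write out both Maclaurin series and multiply, keeping only the needed powers.
The coefficient of s^4 in the expansion is 1/6, so p^(4)(0) = 4! * (1/6) = 4.

4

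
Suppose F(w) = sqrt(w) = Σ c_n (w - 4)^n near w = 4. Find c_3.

1/512

[(w - 4)^0] = 2;  [(w - 4)^1] = 1/4;  [(w - 4)^2] = -1/64;  [(w - 4)^3] = 1/512.
So c_3 = F′′′(4)/3! = 1/512.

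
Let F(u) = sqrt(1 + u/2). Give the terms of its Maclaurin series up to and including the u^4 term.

Compute the successive derivatives at the expansion point and divide by k!.
[u^0] = 1;  [u^1] = 1/4;  [u^2] = -1/32;  [u^3] = 1/128;  [u^4] = -5/2048.

-5*u^4/2048 + u^3/128 - u^2/32 + u/4 + 1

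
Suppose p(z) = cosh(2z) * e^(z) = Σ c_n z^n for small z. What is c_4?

Write out both Maclaurin series and multiply, keeping only the needed powers.
p(0) = 1
p′(0) = 1
p′′(0) = 5
p′′′(0) = 13
p^(4)(0) = 41

41/24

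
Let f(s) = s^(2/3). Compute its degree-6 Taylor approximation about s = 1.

-91*(s - 1)^6/6561 + 14*(s - 1)^5/729 - 7*(s - 1)^4/243 + 4*(s - 1)^3/81 - (s - 1)^2/9 + 2*(s - 1)/3 + 1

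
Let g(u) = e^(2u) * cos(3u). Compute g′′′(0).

-46

Take the Cauchy product of the two expansions.
The coefficient of u^3 in the expansion is -23/3, so g′′′(0) = 3! * (-23/3) = -46.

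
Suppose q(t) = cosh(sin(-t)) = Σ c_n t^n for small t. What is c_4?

-1/8

Substitute the inner expansion into the outer series and collect powers.
So c_4 = q^(4)(0)/4! = -1/8.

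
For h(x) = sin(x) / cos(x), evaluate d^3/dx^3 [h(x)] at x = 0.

Divide the numerator series by the denominator series (power-series long division).
The coefficient of x^3 in the expansion is 1/3, so h′′′(0) = 3! * (1/3) = 2.

2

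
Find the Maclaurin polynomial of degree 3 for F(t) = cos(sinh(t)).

Plug the Maclaurin series of the inner function into that of the outer and collect terms.
F(0) = 1
F′(0) = 0
F′′(0) = -1
F′′′(0) = 0
Dividing each by k! gives the coefficients c_0, ..., c_3.

1 - t^2/2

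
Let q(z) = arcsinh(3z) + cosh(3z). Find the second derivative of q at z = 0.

9

Expand each term separately and add.
The coefficient of z^2 in the expansion is 9/2, so q′′(0) = 2! * (9/2) = 9.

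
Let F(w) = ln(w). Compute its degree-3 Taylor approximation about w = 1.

F(1) = 0
F′(1) = 1
F′′(1) = -1
F′′′(1) = 2

(w - 1)^3/3 - (w - 1)^2/2 + (w - 1)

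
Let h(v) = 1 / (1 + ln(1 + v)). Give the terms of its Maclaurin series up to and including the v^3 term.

-7*v^3/3 + 3*v^2/2 - v + 1

Expand as Σ (-1)^k u^k with u equal to the inner function's series.
h(0) = 1
h′(0) = -1
h′′(0) = 3
h′′′(0) = -14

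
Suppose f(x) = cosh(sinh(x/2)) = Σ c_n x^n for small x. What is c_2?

Substitute the inner expansion into the outer series and collect powers.
f(0) = 1
f′(0) = 0
f′′(0) = 1/4
Dividing each by k! gives the coefficients c_0, ..., c_2.

1/8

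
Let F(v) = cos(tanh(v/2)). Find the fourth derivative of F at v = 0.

Substitute the inner expansion into the outer series and collect powers.
From the series, [v^4] F = 3/128; multiply by 4! = 24 to get 9/16.

9/16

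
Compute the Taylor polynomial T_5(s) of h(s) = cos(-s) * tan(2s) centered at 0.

181*s^5/60 + 5*s^3/3 + 2*s

Multiply the two series term by term and collect like powers.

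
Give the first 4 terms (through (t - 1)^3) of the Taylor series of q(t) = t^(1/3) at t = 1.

5*(t - 1)^3/81 - (t - 1)^2/9 + (t - 1)/3 + 1

[(t - 1)^0] = 1;  [(t - 1)^1] = 1/3;  [(t - 1)^2] = -1/9;  [(t - 1)^3] = 5/81.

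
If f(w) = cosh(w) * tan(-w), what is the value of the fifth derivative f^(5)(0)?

Write out both Maclaurin series and multiply, keeping only the needed powers.
The coefficient of w^5 in the expansion is -41/120, so f^(5)(0) = 5! * (-41/120) = -41.

-41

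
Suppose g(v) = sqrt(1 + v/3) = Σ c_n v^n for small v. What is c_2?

g(0) = 1
g′(0) = 1/6
g′′(0) = -1/36
Then c_k = g^(k)(0)/k! gives each Taylor coefficient.

-1/72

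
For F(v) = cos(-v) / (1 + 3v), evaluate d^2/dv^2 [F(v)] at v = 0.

17

Multiply the two series term by term and collect like powers.
From the series, [v^2] F = 17/2; multiply by 2! = 2 to get 17.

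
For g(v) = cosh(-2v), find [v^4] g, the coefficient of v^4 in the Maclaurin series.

g(0) = 1
g′(0) = 0
g′′(0) = 4
g′′′(0) = 0
g^(4)(0) = 16
So c_4 = g^(4)(0)/4! = 2/3.

2/3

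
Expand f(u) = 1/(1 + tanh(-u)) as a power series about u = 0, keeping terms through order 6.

Compose series: expand the inner function first, then feed it into the outer expansion.
[u^0] = 1;  [u^1] = 1;  [u^2] = 1;  [u^3] = 2/3;  [u^4] = 1/3;  [u^5] = 2/15;  [u^6] = 2/45.

2*u^6/45 + 2*u^5/15 + u^4/3 + 2*u^3/3 + u^2 + u + 1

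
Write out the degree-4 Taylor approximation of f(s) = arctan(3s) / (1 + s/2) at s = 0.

Take the Cauchy product of the two expansions.
[s^0] = 0;  [s^1] = 3;  [s^2] = -3/2;  [s^3] = -33/4;  [s^4] = 33/8.

33*s^4/8 - 33*s^3/4 - 3*s^2/2 + 3*s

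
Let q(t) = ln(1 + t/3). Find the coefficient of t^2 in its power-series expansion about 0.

-1/18

Differentiate repeatedly and evaluate at the center.
[t^0] = 0;  [t^1] = 1/3;  [t^2] = -1/18.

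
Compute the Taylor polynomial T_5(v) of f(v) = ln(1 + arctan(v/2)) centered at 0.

v^5/480 + v^4/192 - v^2/8 + v/2

Plug the Maclaurin series of the inner function into that of the outer and collect terms.
f(0) = 0
f′(0) = 1/2
f′′(0) = -1/4
f′′′(0) = 0
f^(4)(0) = 1/8
f^(5)(0) = 1/4
The Taylor polynomial is Σ f^(k)(0)/k! · v^k.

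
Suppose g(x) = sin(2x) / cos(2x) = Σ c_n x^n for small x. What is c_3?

8/3

Invert the denominator's series and multiply.
g(0) = 0
g′(0) = 2
g′′(0) = 0
g′′′(0) = 16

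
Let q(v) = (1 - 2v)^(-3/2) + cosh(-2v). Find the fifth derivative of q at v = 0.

10395

Expand each term separately and add.
The coefficient of v^5 in the expansion is 693/8, so q^(5)(0) = 5! * (693/8) = 10395.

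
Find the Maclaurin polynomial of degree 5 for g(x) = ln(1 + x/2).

x^5/160 - x^4/64 + x^3/24 - x^2/8 + x/2

[x^0] = 0;  [x^1] = 1/2;  [x^2] = -1/8;  [x^3] = 1/24;  [x^4] = -1/64;  [x^5] = 1/160.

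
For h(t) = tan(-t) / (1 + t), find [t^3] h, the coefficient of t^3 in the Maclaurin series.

-4/3

Expand each factor separately, then convolve coefficients.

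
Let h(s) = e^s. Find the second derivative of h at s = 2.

e^(2)

From the series, [(s - 2)^2] h = e^(2)/2; multiply by 2! = 2 to get e^(2).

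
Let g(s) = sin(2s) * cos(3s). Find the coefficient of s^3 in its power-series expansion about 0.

-31/3

Take the Cauchy product of the two expansions.
g(0) = 0
g′(0) = 2
g′′(0) = 0
g′′′(0) = -62
Then c_k = g^(k)(0)/k! gives each Taylor coefficient.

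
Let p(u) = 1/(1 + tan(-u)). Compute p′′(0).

Substitute the inner expansion into the outer series and collect powers.
The coefficient of u^2 in the expansion is 1, so p′′(0) = 2! * (1) = 2.

2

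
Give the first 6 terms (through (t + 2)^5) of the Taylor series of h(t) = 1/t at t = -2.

-(t + 2)^5/64 - (t + 2)^4/32 - (t + 2)^3/16 - (t + 2)^2/8 - (t + 2)/4 - 1/2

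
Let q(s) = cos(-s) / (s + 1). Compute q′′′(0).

Use 1/(1 - r) = Σ r^k on the denominator, then take the Cauchy product.
The coefficient of s^3 in the expansion is -1/2, so q′′′(0) = 3! * (-1/2) = -3.

-3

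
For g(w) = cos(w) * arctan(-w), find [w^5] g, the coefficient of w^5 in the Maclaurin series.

-49/120

Take the Cauchy product of the two expansions.
[w^0] = 0;  [w^1] = -1;  [w^2] = 0;  [w^3] = 5/6;  [w^4] = 0;  [w^5] = -49/120.
So c_5 = g^(5)(0)/5! = -49/120.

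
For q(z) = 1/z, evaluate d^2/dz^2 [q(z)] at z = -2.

-1/4

From the series, [(z + 2)^2] q = -1/8; multiply by 2! = 2 to get -1/4.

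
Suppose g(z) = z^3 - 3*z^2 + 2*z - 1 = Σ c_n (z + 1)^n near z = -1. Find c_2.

-6

Apply the Taylor formula c_k = f^(k)(a)/k!.
[(z + 1)^0] = -7;  [(z + 1)^1] = 11;  [(z + 1)^2] = -6.
So c_2 = g′′(-1)/2! = -6.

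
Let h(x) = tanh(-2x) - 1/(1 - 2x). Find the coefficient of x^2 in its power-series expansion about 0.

-4

Expand each term separately and add.
[x^0] = -1;  [x^1] = -4;  [x^2] = -4.
So c_2 = h′′(0)/2! = -4.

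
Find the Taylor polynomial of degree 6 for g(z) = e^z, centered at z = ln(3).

(z - ln(3))^6/240 + (z - ln(3))^5/40 + (z - ln(3))^4/8 + (z - ln(3))^3/2 + 3*(z - ln(3))^2/2 + 3*(z - ln(3)) + 3

[(z - ln(3))^0] = 3;  [(z - ln(3))^1] = 3;  [(z - ln(3))^2] = 3/2;  [(z - ln(3))^3] = 1/2;  [(z - ln(3))^4] = 1/8;  [(z - ln(3))^5] = 1/40;  [(z - ln(3))^6] = 1/240.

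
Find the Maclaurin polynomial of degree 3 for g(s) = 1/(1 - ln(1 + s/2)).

Plug the Maclaurin series of the inner function into that of the outer and collect terms.
[s^0] = 1;  [s^1] = 1/2;  [s^2] = 1/8;  [s^3] = 1/24.

s^3/24 + s^2/8 + s/2 + 1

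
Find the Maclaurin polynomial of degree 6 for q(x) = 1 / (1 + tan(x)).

Expand as Σ (-1)^k u^k with u equal to the inner function's series.
q(0) = 1
q′(0) = -1
q′′(0) = 2
q′′′(0) = -8
q^(4)(0) = 40
q^(5)(0) = -256
q^(6)(0) = 1952

122*x^6/45 - 32*x^5/15 + 5*x^4/3 - 4*x^3/3 + x^2 - x + 1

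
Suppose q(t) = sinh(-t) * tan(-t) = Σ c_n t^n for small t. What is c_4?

1/2

Write out both Maclaurin series and multiply, keeping only the needed powers.
[t^0] = 0;  [t^1] = 0;  [t^2] = 1;  [t^3] = 0;  [t^4] = 1/2.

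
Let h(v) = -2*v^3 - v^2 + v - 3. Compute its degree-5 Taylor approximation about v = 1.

[(v - 1)^0] = -5;  [(v - 1)^1] = -7;  [(v - 1)^2] = -7;  [(v - 1)^3] = -2;  [(v - 1)^4] = 0;  [(v - 1)^5] = 0.

-2*(v - 1)^3 - 7*(v - 1)^2 - 7*(v - 1) - 5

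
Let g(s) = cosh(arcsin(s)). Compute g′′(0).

Substitute the inner expansion into the outer series and collect powers.
From the series, [s^2] g = 1/2; multiply by 2! = 2 to get 1.

1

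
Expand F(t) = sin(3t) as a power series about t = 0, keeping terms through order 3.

-9*t^3/2 + 3*t

F(0) = 0
F′(0) = 3
F′′(0) = 0
F′′′(0) = -27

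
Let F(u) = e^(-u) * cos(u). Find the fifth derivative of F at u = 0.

4

Take the Cauchy product of the two expansions.
From the series, [u^5] F = 1/30; multiply by 5! = 120 to get 4.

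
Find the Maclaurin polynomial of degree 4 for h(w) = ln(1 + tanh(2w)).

Let u equal the inner series; expand the outer function in u and truncate.
h(0) = 0
h′(0) = 2
h′′(0) = -4
h′′′(0) = 0
h^(4)(0) = 32
Dividing each by k! gives the coefficients c_0, ..., c_4.

4*w^4/3 - 2*w^2 + 2*w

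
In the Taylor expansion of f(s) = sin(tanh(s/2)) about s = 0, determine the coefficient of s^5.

Plug the Maclaurin series of the inner function into that of the outer and collect terms.
f(0) = 0
f′(0) = 1/2
f′′(0) = 0
f′′′(0) = -3/8
f^(4)(0) = 0
f^(5)(0) = 37/32

37/3840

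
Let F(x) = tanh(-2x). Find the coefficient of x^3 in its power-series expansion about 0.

8/3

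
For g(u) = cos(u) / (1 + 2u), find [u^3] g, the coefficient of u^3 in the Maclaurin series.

Multiply the two series term by term and collect like powers.
g(0) = 1
g′(0) = -2
g′′(0) = 7
g′′′(0) = -42
Dividing each by k! gives the coefficients c_0, ..., c_3.

-7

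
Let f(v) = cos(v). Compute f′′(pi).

From the series, [(v - pi)^2] f = 1/2; multiply by 2! = 2 to get 1.

1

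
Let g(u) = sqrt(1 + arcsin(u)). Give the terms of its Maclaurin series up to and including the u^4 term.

Plug the Maclaurin series of the inner function into that of the outer and collect terms.
[u^0] = 1;  [u^1] = 1/2;  [u^2] = -1/8;  [u^3] = 7/48;  [u^4] = -31/384.

-31*u^4/384 + 7*u^3/48 - u^2/8 + u/2 + 1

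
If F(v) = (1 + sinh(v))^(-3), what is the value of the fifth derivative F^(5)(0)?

-3123

Let u equal the inner series; expand the outer function in u and truncate.
From the series, [v^5] F = -1041/40; multiply by 5! = 120 to get -3123.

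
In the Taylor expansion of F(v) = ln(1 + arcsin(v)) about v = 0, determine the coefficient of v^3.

1/2

Substitute the inner expansion into the outer series and collect powers.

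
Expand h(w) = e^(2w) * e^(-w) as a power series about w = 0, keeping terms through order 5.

Expand each factor separately, then convolve coefficients.
[w^0] = 1;  [w^1] = 1;  [w^2] = 1/2;  [w^3] = 1/6;  [w^4] = 1/24;  [w^5] = 1/120.

w^5/120 + w^4/24 + w^3/6 + w^2/2 + w + 1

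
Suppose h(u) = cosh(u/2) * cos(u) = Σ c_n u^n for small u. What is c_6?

13/5120

Take the Cauchy product of the two expansions.
h(0) = 1
h′(0) = 0
h′′(0) = -3/4
h′′′(0) = 0
h^(4)(0) = -7/16
h^(5)(0) = 0
h^(6)(0) = 117/64
Dividing each by k! gives the coefficients c_0, ..., c_6.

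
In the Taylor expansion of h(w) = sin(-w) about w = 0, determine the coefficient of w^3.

[w^0] = 0;  [w^1] = -1;  [w^2] = 0;  [w^3] = 1/6.

1/6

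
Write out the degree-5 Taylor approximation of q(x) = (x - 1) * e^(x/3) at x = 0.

7*x^5/14580 + 11*x^4/1944 + 4*x^3/81 + 5*x^2/18 + 2*x/3 - 1

Multiply each power in the prefactor through the base expansion.
q(0) = -1
q′(0) = 2/3
q′′(0) = 5/9
q′′′(0) = 8/27
q^(4)(0) = 11/81
q^(5)(0) = 14/243
The Taylor polynomial is Σ q^(k)(0)/k! · x^k.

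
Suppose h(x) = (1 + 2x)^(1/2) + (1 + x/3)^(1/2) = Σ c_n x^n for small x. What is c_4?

-6485/10368

Expand each term separately and add.
h(0) = 2
h′(0) = 7/6
h′′(0) = -37/36
h′′′(0) = 217/72
h^(4)(0) = -6485/432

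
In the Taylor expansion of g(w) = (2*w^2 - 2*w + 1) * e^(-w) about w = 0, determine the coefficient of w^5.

-17/40

Distribute the polynomial across the series and collect like powers.
[w^0] = 1;  [w^1] = -3;  [w^2] = 9/2;  [w^3] = -19/6;  [w^4] = 11/8;  [w^5] = -17/40.
So c_5 = g^(5)(0)/5! = -17/40.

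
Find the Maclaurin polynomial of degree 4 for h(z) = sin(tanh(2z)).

-4*z^3 + 2*z

Let u equal the inner series; expand the outer function in u and truncate.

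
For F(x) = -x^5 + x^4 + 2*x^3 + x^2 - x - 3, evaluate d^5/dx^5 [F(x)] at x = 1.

The coefficient of (x - 1)^5 in the expansion is -1, so F^(5)(1) = 5! * (-1) = -120.

-120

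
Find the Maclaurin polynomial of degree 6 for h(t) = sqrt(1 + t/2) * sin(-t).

Write out both Maclaurin series and multiply, keeping only the needed powers.

-67*t^6/40960 - 341*t^5/30720 + 13*t^4/384 + 19*t^3/96 - t^2/4 - t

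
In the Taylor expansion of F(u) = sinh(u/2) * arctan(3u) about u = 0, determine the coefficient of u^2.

3/2

Take the Cauchy product of the two expansions.
F(0) = 0
F′(0) = 0
F′′(0) = 3
So c_2 = F′′(0)/2! = 3/2.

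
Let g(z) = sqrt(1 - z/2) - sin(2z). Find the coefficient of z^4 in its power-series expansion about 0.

Add the two expansions coefficient-wise.
[z^0] = 1;  [z^1] = -9/4;  [z^2] = -1/32;  [z^3] = 509/384;  [z^4] = -5/2048.
So c_4 = g^(4)(0)/4! = -5/2048.

-5/2048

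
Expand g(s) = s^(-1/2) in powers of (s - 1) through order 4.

35*(s - 1)^4/128 - 5*(s - 1)^3/16 + 3*(s - 1)^2/8 - (s - 1)/2 + 1

[(s - 1)^0] = 1;  [(s - 1)^1] = -1/2;  [(s - 1)^2] = 3/8;  [(s - 1)^3] = -5/16;  [(s - 1)^4] = 35/128.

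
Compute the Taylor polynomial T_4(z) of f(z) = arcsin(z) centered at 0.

Use the known series and substitute for the argument.

z^3/6 + z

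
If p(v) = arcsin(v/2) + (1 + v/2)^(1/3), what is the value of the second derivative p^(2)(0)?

-1/18

Combine the two series term by term.
The coefficient of v^2 in the expansion is -1/36, so p′′(0) = 2! * (-1/36) = -1/18.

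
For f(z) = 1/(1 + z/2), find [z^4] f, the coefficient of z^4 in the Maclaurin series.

f(0) = 1
f′(0) = -1/2
f′′(0) = 1/2
f′′′(0) = -3/4
f^(4)(0) = 3/2
So c_4 = f^(4)(0)/4! = 1/16.

1/16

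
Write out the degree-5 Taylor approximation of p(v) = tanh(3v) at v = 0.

p(0) = 0
p′(0) = 3
p′′(0) = 0
p′′′(0) = -54
p^(4)(0) = 0
p^(5)(0) = 3888
Then c_k = p^(k)(0)/k! gives each Taylor coefficient.

162*v^5/5 - 9*v^3 + 3*v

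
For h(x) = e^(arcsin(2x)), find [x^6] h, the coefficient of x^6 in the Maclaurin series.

68/9

Let u equal the inner series; expand the outer function in u and truncate.
h(0) = 1
h′(0) = 2
h′′(0) = 4
h′′′(0) = 16
h^(4)(0) = 80
h^(5)(0) = 640
h^(6)(0) = 5440
So c_6 = h^(6)(0)/6! = 68/9.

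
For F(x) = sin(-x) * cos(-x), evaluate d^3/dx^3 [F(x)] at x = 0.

4

Expand each factor separately, then convolve coefficients.
From the series, [x^3] F = 2/3; multiply by 3! = 6 to get 4.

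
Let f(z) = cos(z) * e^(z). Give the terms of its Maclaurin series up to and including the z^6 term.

Write out both Maclaurin series and multiply, keeping only the needed powers.
[z^0] = 1;  [z^1] = 1;  [z^2] = 0;  [z^3] = -1/3;  [z^4] = -1/6;  [z^5] = -1/30;  [z^6] = 0.

-z^5/30 - z^4/6 - z^3/3 + z + 1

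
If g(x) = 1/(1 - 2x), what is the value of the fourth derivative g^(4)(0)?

384

Apply the Taylor formula c_k = f^(k)(a)/k!.
The coefficient of x^4 in the expansion is 16, so g^(4)(0) = 4! * (16) = 384.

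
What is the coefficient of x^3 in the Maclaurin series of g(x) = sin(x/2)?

-1/48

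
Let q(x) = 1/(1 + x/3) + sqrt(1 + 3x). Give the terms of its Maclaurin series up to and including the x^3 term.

713*x^3/432 - 73*x^2/72 + 7*x/6 + 2

Add the two expansions coefficient-wise.
q(0) = 2
q′(0) = 7/6
q′′(0) = -73/36
q′′′(0) = 713/72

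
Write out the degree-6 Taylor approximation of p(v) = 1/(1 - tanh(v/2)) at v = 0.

v^6/1440 + v^5/240 + v^4/48 + v^3/12 + v^2/4 + v/2 + 1

Substitute the inner expansion into the outer series and collect powers.
p(0) = 1
p′(0) = 1/2
p′′(0) = 1/2
p′′′(0) = 1/2
p^(4)(0) = 1/2
p^(5)(0) = 1/2
p^(6)(0) = 1/2
Then c_k = p^(k)(0)/k! gives each Taylor coefficient.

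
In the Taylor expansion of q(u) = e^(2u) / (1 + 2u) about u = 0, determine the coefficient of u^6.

212/9

Write out both Maclaurin series and multiply, keeping only the needed powers.
q(0) = 1
q′(0) = 0
q′′(0) = 4
q′′′(0) = -16
q^(4)(0) = 144
q^(5)(0) = -1408
q^(6)(0) = 16960
So c_6 = q^(6)(0)/6! = 212/9.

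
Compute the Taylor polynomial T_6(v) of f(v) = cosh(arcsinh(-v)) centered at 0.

Plug the Maclaurin series of the inner function into that of the outer and collect terms.

v^6/16 - v^4/8 + v^2/2 + 1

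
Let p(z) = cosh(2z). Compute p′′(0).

The coefficient of z^2 in the expansion is 2, so p′′(0) = 2! * (2) = 4.

4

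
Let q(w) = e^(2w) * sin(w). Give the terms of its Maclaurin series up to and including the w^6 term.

11*w^6/180 + 41*w^5/120 + w^4 + 11*w^3/6 + 2*w^2 + w

Expand each factor separately, then convolve coefficients.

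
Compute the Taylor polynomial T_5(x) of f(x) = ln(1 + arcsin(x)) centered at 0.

Compose series: expand the inner function first, then feed it into the outer expansion.
[x^0] = 0;  [x^1] = 1;  [x^2] = -1/2;  [x^3] = 1/2;  [x^4] = -5/12;  [x^5] = 53/120.

53*x^5/120 - 5*x^4/12 + x^3/2 - x^2/2 + x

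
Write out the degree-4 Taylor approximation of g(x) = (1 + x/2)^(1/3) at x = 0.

Compute the successive derivatives at the expansion point and divide by k!.
[x^0] = 1;  [x^1] = 1/6;  [x^2] = -1/36;  [x^3] = 5/648;  [x^4] = -5/1944.

-5*x^4/1944 + 5*x^3/648 - x^2/36 + x/6 + 1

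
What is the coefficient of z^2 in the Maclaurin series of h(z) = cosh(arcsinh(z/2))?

Compose series: expand the inner function first, then feed it into the outer expansion.
[z^0] = 1;  [z^1] = 0;  [z^2] = 1/8.
So c_2 = h′′(0)/2! = 1/8.

1/8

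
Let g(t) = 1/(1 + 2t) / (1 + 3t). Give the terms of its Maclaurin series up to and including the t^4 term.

211*t^4 - 65*t^3 + 19*t^2 - 5*t + 1

Write out both Maclaurin series and multiply, keeping only the needed powers.
[t^0] = 1;  [t^1] = -5;  [t^2] = 19;  [t^3] = -65;  [t^4] = 211.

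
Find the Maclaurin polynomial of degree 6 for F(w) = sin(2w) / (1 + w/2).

-7*w^6/240 + 7*w^5/120 + 5*w^4/12 - 5*w^3/6 - w^2 + 2*w

Expand each factor separately, then convolve coefficients.
F(0) = 0
F′(0) = 2
F′′(0) = -2
F′′′(0) = -5
F^(4)(0) = 10
F^(5)(0) = 7
F^(6)(0) = -21
Dividing each by k! gives the coefficients c_0, ..., c_6.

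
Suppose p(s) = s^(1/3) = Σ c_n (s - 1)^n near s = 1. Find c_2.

-1/9

p(1) = 1
p′(1) = 1/3
p′′(1) = -2/9
So c_2 = p′′(1)/2! = -1/9.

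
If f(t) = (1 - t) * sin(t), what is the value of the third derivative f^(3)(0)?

-1

Multiply each power in the prefactor through the base expansion.
The coefficient of t^3 in the expansion is -1/6, so f′′′(0) = 3! * (-1/6) = -1.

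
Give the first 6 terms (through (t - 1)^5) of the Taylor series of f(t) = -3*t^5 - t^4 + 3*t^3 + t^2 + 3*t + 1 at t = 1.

f(1) = 4
f′(1) = -5
f′′(1) = -52
f′′′(1) = -186
f^(4)(1) = -384
f^(5)(1) = -360
Dividing each by k! gives the coefficients c_0, ..., c_5.

-3*(t - 1)^5 - 16*(t - 1)^4 - 31*(t - 1)^3 - 26*(t - 1)^2 - 5*(t - 1) + 4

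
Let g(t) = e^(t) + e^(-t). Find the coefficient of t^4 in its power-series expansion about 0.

Add the two expansions coefficient-wise.
g(0) = 2
g′(0) = 0
g′′(0) = 2
g′′′(0) = 0
g^(4)(0) = 2
Then c_k = g^(k)(0)/k! gives each Taylor coefficient.

1/12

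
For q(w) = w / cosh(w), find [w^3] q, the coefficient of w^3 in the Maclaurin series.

Write the quotient as an unknown series and match coefficients against numerator = denominator · series.
q(0) = 0
q′(0) = 1
q′′(0) = 0
q′′′(0) = -3
So c_3 = q′′′(0)/3! = -1/2.

-1/2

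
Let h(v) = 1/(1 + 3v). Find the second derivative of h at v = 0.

Compute the successive derivatives at the expansion point and divide by k!.
The coefficient of v^2 in the expansion is 9, so h′′(0) = 2! * (9) = 18.

18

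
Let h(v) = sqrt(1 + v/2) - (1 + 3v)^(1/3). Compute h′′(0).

Combine the two series term by term.
From the series, [v^2] h = 31/32; multiply by 2! = 2 to get 31/16.

31/16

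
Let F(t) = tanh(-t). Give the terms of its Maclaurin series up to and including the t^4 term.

[t^0] = 0;  [t^1] = -1;  [t^2] = 0;  [t^3] = 1/3;  [t^4] = 0.

t^3/3 - t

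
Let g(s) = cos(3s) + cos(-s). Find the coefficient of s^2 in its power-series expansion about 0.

Combine the two series term by term.
g(0) = 2
g′(0) = 0
g′′(0) = -10
So c_2 = g′′(0)/2! = -5.

-5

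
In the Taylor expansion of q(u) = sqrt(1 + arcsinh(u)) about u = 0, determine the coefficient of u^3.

Substitute the inner expansion into the outer series and collect powers.
q(0) = 1
q′(0) = 1/2
q′′(0) = -1/4
q′′′(0) = -1/8
So c_3 = q′′′(0)/3! = -1/48.

-1/48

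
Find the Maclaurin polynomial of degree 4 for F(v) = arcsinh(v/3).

F(0) = 0
F′(0) = 1/3
F′′(0) = 0
F′′′(0) = -1/27
F^(4)(0) = 0

-v^3/162 + v/3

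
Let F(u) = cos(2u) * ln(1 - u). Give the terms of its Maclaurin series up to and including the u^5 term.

Take the Cauchy product of the two expansions.

-u^5/5 + 3*u^4/4 + 5*u^3/3 - u^2/2 - u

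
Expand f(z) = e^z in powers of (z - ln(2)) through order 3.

(z - ln(2))^3/3 + (z - ln(2))^2 + 2*(z - ln(2)) + 2

[(z - ln(2))^0] = 2;  [(z - ln(2))^1] = 2;  [(z - ln(2))^2] = 1;  [(z - ln(2))^3] = 1/3.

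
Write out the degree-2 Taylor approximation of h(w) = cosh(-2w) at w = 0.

2*w^2 + 1

Apply the Taylor formula c_k = f^(k)(a)/k!.
h(0) = 1
h′(0) = 0
h′′(0) = 4
Dividing each by k! gives the coefficients c_0, ..., c_2.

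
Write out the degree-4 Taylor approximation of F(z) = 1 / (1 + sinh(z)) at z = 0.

4*z^4/3 - 7*z^3/6 + z^2 - z + 1

Expand as Σ (-1)^k u^k with u equal to the inner function's series.
[z^0] = 1;  [z^1] = -1;  [z^2] = 1;  [z^3] = -7/6;  [z^4] = 4/3.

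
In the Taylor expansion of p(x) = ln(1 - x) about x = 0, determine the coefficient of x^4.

-1/4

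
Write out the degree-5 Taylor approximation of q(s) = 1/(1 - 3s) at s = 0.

Use the known series and substitute for the argument.
q(0) = 1
q′(0) = 3
q′′(0) = 18
q′′′(0) = 162
q^(4)(0) = 1944
q^(5)(0) = 29160

243*s^5 + 81*s^4 + 27*s^3 + 9*s^2 + 3*s + 1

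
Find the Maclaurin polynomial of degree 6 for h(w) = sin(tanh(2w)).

148*w^5/15 - 4*w^3 + 2*w

Plug the Maclaurin series of the inner function into that of the outer and collect terms.
[w^0] = 0;  [w^1] = 2;  [w^2] = 0;  [w^3] = -4;  [w^4] = 0;  [w^5] = 148/15;  [w^6] = 0.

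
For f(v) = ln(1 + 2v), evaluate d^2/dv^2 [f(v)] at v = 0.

-4

Compute the successive derivatives at the expansion point and divide by k!.
From the series, [v^2] f = -2; multiply by 2! = 2 to get -4.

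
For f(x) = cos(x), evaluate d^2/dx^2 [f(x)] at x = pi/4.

-sqrt(2)/2

The coefficient of (x - pi/4)^2 in the expansion is -sqrt(2)/4, so f′′(pi/4) = 2! * (-sqrt(2)/4) = -sqrt(2)/2.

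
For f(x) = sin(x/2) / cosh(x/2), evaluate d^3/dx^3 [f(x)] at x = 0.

-1/2

Write the quotient as an unknown series and match coefficients against numerator = denominator · series.
The coefficient of x^3 in the expansion is -1/12, so f′′′(0) = 3! * (-1/12) = -1/2.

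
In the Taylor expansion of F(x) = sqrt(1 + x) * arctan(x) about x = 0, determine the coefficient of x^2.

Write out both Maclaurin series and multiply, keeping only the needed powers.
[x^0] = 0;  [x^1] = 1;  [x^2] = 1/2.
So c_2 = F′′(0)/2! = 1/2.

1/2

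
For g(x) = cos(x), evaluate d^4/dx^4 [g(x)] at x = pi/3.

Use the known series and substitute for the argument.
From the series, [(x - pi/3)^4] g = 1/48; multiply by 4! = 24 to get 1/2.

1/2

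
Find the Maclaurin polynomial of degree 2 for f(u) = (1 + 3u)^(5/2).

135*u^2/8 + 15*u/2 + 1

f(0) = 1
f′(0) = 15/2
f′′(0) = 135/4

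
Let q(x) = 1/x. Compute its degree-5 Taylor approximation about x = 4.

-(x - 4)^5/4096 + (x - 4)^4/1024 - (x - 4)^3/256 + (x - 4)^2/64 - (x - 4)/16 + 1/4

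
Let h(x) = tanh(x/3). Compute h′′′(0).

-2/27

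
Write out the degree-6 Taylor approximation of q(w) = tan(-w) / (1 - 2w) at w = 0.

-524*w^6/15 - 262*w^5/15 - 26*w^4/3 - 13*w^3/3 - 2*w^2 - w

Take the Cauchy product of the two expansions.
q(0) = 0
q′(0) = -1
q′′(0) = -4
q′′′(0) = -26
q^(4)(0) = -208
q^(5)(0) = -2096
q^(6)(0) = -25152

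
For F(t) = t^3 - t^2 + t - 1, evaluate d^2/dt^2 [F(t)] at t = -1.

-8

Compute the successive derivatives at the expansion point and divide by k!.
From the series, [(t + 1)^2] F = -4; multiply by 2! = 2 to get -8.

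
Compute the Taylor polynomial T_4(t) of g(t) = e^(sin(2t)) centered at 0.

-2*t^4 + 2*t^2 + 2*t + 1

Plug the Maclaurin series of the inner function into that of the outer and collect terms.
[t^0] = 1;  [t^1] = 2;  [t^2] = 2;  [t^3] = 0;  [t^4] = -2.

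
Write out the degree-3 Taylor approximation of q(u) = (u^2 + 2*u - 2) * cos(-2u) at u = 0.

Distribute the polynomial across the series and collect like powers.
q(0) = -2
q′(0) = 2
q′′(0) = 10
q′′′(0) = -24
Dividing each by k! gives the coefficients c_0, ..., c_3.

-4*u^3 + 5*u^2 + 2*u - 2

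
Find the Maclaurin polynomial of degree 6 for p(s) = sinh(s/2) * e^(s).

Expand each factor separately, then convolve coefficients.
p(0) = 0
p′(0) = 1/2
p′′(0) = 1
p′′′(0) = 13/8
p^(4)(0) = 5/2
p^(5)(0) = 121/32
p^(6)(0) = 91/16

91*s^6/11520 + 121*s^5/3840 + 5*s^4/48 + 13*s^3/48 + s^2/2 + s/2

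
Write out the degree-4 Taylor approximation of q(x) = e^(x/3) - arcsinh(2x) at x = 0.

Combine the two series term by term.

x^4/1944 + 217*x^3/162 + x^2/18 - 5*x/3 + 1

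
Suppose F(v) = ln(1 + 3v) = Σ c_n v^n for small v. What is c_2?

Use the known series and substitute for the argument.
F(0) = 0
F′(0) = 3
F′′(0) = -9
So c_2 = F′′(0)/2! = -9/2.

-9/2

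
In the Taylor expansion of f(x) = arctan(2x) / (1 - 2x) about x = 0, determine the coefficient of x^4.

32/3

Write out both Maclaurin series and multiply, keeping only the needed powers.
f(0) = 0
f′(0) = 2
f′′(0) = 8
f′′′(0) = 32
f^(4)(0) = 256
So c_4 = f^(4)(0)/4! = 32/3.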